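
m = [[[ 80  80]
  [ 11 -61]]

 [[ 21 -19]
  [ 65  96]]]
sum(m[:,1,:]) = 111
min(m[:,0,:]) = -19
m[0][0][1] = 80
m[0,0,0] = 80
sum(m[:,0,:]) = 162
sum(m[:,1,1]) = 35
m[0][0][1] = 80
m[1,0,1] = -19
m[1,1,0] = 65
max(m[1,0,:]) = 21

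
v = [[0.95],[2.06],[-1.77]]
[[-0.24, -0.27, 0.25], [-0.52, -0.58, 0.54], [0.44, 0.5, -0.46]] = v @ [[-0.25, -0.28, 0.26]]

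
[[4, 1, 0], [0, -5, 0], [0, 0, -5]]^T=[[4, 0, 0], [1, -5, 0], [0, 0, -5]]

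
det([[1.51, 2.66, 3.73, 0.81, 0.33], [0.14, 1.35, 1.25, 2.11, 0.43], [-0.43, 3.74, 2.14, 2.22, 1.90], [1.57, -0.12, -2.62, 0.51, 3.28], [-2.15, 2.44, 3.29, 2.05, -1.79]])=6.299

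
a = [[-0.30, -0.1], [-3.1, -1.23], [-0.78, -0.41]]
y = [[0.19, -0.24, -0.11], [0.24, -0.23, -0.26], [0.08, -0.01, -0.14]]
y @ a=[[0.77, 0.32], [0.84, 0.37], [0.12, 0.06]]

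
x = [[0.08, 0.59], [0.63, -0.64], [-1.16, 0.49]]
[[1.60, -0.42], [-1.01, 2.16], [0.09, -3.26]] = x@[[1.01,2.37], [2.57,-1.04]]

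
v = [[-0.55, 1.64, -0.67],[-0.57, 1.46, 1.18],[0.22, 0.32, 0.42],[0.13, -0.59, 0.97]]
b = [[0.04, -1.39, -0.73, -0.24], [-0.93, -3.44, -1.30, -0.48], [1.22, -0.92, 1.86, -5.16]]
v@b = [[-2.36, -4.26, -2.98, 2.8], [0.06, -5.32, 0.71, -6.65], [0.22, -1.79, 0.2, -2.37], [1.74, 0.96, 2.48, -4.75]]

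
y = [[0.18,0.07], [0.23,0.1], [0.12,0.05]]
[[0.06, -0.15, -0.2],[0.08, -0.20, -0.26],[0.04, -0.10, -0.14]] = y @ [[0.24,-0.6,-0.78],[0.25,-0.64,-0.83]]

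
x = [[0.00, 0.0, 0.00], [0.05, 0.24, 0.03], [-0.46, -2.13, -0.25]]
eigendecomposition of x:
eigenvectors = [[0.00+0.00j,0.00-0.00j,0.69+0.00j], [(-0.11-0.03j),-0.11+0.03j,-0.23+0.00j], [0.99+0.00j,(0.99-0j),0.69+0.00j]]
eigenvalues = [(-0+0.06j), (-0-0.06j), 0j]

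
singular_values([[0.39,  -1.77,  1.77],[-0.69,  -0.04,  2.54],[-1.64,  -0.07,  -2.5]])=[4.15, 1.65, 1.54]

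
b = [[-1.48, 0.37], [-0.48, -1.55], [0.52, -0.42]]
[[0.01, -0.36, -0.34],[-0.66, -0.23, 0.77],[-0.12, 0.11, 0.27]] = b @[[0.09, 0.26, 0.10], [0.40, 0.07, -0.53]]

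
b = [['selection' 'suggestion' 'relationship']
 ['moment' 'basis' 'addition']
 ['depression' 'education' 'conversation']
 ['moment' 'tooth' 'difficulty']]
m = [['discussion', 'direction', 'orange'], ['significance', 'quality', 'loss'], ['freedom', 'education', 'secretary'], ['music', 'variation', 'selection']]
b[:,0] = ['selection', 'moment', 'depression', 'moment']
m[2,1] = 'education'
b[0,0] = 'selection'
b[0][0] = 'selection'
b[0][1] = 'suggestion'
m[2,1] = 'education'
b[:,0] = ['selection', 'moment', 'depression', 'moment']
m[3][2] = 'selection'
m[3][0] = 'music'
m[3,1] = 'variation'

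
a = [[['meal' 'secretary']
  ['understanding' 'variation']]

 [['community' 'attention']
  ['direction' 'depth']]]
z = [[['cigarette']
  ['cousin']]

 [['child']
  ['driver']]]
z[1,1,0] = 'driver'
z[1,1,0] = 'driver'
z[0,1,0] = 'cousin'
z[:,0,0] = ['cigarette', 'child']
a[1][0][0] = 'community'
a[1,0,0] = 'community'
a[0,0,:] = ['meal', 'secretary']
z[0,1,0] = 'cousin'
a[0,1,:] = ['understanding', 'variation']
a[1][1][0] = 'direction'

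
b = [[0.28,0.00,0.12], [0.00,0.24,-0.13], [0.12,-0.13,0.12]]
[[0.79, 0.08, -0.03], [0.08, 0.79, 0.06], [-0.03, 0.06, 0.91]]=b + [[0.51,  0.08,  -0.15], [0.08,  0.55,  0.19], [-0.15,  0.19,  0.79]]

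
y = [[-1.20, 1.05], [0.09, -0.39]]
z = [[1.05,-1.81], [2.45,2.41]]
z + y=[[-0.15, -0.76], [2.54, 2.02]]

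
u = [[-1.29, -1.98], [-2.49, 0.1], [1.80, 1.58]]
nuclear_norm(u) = 5.56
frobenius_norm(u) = 4.19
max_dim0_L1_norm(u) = 5.58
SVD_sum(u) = [[-1.81, -1.17], [-1.71, -1.1], [1.99, 1.28]] + [[0.52, -0.81],[-0.78, 1.2],[-0.19, 0.3]]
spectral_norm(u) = 3.80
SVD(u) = [[-0.57, 0.55],[-0.54, -0.81],[0.62, -0.20]] @ diag([3.797488678209591, 1.763541816592387]) @ [[0.84, 0.54], [0.54, -0.84]]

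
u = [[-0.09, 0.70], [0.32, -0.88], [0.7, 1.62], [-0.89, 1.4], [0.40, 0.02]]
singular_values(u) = [2.43, 1.23]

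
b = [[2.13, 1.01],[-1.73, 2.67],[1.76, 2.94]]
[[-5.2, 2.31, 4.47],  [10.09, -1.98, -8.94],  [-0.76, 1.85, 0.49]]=b @ [[-3.24, 1.10, 2.82], [1.68, -0.03, -1.52]]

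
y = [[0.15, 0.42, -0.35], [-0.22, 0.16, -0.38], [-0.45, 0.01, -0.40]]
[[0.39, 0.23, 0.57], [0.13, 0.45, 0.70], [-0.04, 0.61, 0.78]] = y @[[0.82,-1.53,-0.56],  [-0.06,1.29,0.46],  [-0.83,0.24,-1.32]]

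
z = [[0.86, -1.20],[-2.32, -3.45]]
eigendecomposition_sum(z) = [[1.28,-0.31],[-0.61,0.15]] + [[-0.42, -0.89], [-1.71, -3.6]]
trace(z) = -2.59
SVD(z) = [[0.14, 0.99], [0.99, -0.14]] @ diag([4.19327268636796, 1.3714824744634675]) @ [[-0.52, -0.85], [0.85, -0.52]]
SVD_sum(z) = [[-0.3, -0.49], [-2.16, -3.55]] + [[1.16,-0.71], [-0.16,0.1]]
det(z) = -5.75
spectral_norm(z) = 4.19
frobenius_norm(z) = 4.41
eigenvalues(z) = [1.43, -4.02]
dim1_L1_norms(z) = [2.06, 5.77]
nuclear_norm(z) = 5.56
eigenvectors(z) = [[0.9, 0.24],[-0.43, 0.97]]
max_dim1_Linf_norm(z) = 3.45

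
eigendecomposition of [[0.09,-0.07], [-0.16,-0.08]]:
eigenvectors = [[0.81,0.30],[-0.59,0.95]]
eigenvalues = [0.14, -0.13]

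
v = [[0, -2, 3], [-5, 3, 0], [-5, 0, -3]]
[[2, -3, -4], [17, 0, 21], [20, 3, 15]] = v @[[-4, 0, -3], [-1, 0, 2], [0, -1, 0]]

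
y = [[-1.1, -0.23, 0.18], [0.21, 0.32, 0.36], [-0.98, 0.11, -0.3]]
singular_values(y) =[1.5, 0.49, 0.37]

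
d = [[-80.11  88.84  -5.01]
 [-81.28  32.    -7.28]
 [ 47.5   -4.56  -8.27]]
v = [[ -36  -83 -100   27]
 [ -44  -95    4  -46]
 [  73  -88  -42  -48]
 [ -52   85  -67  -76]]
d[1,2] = -7.28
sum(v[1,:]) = -181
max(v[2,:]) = 73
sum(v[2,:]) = -105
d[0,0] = -80.11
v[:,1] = [-83, -95, -88, 85]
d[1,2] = -7.28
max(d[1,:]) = 32.0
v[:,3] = [27, -46, -48, -76]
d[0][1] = 88.84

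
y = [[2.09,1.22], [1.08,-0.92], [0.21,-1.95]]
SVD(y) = [[0.85, 0.41], [-0.02, 0.66], [-0.53, 0.63]] @ diag([2.652957995472083, 2.162802319737231]) @ [[0.62, 0.79], [0.79, -0.62]]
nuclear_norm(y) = 4.82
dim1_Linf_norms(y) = [2.09, 1.08, 1.95]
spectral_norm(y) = 2.65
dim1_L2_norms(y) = [2.42, 1.42, 1.96]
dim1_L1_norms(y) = [3.31, 2.0, 2.16]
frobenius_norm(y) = 3.42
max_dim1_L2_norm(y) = 2.42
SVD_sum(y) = [[1.39, 1.77], [-0.03, -0.04], [-0.87, -1.1]] + [[0.70,  -0.55], [1.11,  -0.88], [1.08,  -0.85]]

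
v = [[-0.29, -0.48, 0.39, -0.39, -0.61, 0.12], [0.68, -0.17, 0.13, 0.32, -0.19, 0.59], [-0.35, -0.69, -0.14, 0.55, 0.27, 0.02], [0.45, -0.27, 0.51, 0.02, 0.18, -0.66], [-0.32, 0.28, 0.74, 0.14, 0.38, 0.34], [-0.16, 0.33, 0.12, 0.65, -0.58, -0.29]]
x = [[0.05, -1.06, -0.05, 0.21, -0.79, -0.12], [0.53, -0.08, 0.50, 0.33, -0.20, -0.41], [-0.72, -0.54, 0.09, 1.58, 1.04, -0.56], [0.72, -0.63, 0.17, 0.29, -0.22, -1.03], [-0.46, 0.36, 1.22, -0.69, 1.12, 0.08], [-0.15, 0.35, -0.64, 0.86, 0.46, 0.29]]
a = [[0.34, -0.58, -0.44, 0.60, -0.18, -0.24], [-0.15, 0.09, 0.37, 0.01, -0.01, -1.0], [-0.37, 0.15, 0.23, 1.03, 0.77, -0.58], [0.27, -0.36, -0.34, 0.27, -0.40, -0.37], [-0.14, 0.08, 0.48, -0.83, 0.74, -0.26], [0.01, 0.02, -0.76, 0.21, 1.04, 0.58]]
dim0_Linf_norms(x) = [0.72, 1.06, 1.22, 1.58, 1.12, 1.03]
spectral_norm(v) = 1.01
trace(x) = 1.76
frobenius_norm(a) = 2.96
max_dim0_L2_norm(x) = 1.99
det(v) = -1.00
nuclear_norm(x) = 7.91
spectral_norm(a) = 1.66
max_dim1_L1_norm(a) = 3.13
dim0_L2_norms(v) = [1.0, 1.0, 1.01, 1.0, 1.0, 1.0]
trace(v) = -0.49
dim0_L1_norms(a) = [1.28, 1.28, 2.62, 2.95, 3.14, 3.03]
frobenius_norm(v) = 2.45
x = v + a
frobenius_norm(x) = 3.83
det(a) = 0.00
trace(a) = 2.25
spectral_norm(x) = 2.33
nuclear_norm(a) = 5.99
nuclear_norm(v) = 6.00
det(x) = 0.70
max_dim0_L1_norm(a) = 3.14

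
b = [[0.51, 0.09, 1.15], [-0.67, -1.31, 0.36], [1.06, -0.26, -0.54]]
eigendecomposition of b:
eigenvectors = [[(0.84+0j),-0.01-0.29j,(-0.01+0.29j)], [(-0.15+0j),0.84+0.00j,(0.84-0j)], [(0.53+0j),(0.06+0.45j),(0.06-0.45j)]]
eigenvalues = [(1.22+0j), (-1.28+0.42j), (-1.28-0.42j)]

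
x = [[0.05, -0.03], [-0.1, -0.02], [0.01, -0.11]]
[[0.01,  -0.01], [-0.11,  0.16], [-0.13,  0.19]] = x @ [[0.87, -1.27], [1.27, -1.86]]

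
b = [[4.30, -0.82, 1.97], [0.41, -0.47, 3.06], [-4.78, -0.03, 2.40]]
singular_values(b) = [6.47, 4.41, 0.14]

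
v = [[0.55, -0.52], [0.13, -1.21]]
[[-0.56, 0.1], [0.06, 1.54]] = v @[[-1.19, -1.13], [-0.18, -1.39]]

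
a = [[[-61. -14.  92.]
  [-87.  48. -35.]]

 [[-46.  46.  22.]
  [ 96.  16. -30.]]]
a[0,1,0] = -87.0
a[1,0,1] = 46.0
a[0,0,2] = 92.0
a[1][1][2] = -30.0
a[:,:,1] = [[-14.0, 48.0], [46.0, 16.0]]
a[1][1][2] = -30.0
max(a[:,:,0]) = 96.0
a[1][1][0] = 96.0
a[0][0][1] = -14.0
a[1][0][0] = -46.0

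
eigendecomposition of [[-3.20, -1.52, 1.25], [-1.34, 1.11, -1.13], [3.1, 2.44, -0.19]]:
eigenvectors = [[0.78+0.00j,0.20+0.12j,0.20-0.12j], [0.06+0.00j,-0.70+0.00j,-0.70-0.00j], [-0.62+0.00j,-0.29+0.61j,-0.29-0.61j]]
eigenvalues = [(-4.32+0j), (1.02+1.21j), (1.02-1.21j)]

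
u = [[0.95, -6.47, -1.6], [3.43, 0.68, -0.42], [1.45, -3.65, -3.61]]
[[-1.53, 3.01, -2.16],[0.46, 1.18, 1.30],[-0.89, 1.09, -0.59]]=u @ [[0.09, 0.49, 0.28], [0.24, -0.49, 0.41], [0.04, 0.39, -0.14]]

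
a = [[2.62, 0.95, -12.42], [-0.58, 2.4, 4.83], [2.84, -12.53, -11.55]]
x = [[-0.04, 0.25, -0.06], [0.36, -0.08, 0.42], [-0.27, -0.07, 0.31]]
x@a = [[-0.42,1.31,2.4], [2.18,-5.11,-9.71], [0.21,-4.31,-0.57]]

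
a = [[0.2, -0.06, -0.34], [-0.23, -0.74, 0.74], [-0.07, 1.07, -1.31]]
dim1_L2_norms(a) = [0.4, 1.07, 1.69]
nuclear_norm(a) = 2.57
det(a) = 0.16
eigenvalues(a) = [0.34, -0.24, -1.95]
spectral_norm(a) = 2.00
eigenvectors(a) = [[0.88,-0.53,0.12], [-0.38,-0.62,-0.50], [-0.29,-0.58,0.86]]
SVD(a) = [[-0.12, -0.93, 0.36],[0.53, 0.25, 0.81],[-0.84, 0.28, 0.46]] @ diag([2.0009126200410616, 0.34004270768910805, 0.23220603762149222]) @ [[-0.04, -0.64, 0.77], [-0.77, 0.51, 0.38], [-0.63, -0.57, -0.52]]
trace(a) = -1.85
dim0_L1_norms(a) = [0.5, 1.87, 2.39]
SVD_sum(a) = [[0.01, 0.15, -0.18], [-0.04, -0.67, 0.81], [0.07, 1.08, -1.29]] + [[0.24,-0.16,-0.12], [-0.07,0.04,0.03], [-0.07,0.05,0.04]] + [[-0.05, -0.05, -0.04], [-0.12, -0.11, -0.1], [-0.07, -0.06, -0.05]]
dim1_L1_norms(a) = [0.6, 1.71, 2.45]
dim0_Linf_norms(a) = [0.23, 1.07, 1.31]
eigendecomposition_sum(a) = [[0.25, -0.12, -0.1], [-0.11, 0.05, 0.05], [-0.08, 0.04, 0.03]] + [[-0.06, -0.1, -0.05],[-0.07, -0.12, -0.06],[-0.07, -0.11, -0.06]] + [[0.01, 0.16, -0.18], [-0.05, -0.67, 0.75], [0.08, 1.15, -1.29]]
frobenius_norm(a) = 2.04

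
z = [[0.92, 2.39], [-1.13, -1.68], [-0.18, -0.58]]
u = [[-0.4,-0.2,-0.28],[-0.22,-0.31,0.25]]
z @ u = [[-0.89, -0.92, 0.34], [0.82, 0.75, -0.1], [0.2, 0.22, -0.09]]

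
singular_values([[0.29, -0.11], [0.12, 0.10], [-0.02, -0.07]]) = [0.32, 0.15]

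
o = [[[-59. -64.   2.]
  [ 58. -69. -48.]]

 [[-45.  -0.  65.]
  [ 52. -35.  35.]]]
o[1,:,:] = [[-45.0, -0.0, 65.0], [52.0, -35.0, 35.0]]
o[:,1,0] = [58.0, 52.0]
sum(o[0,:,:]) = -180.0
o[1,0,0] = -45.0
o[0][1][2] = -48.0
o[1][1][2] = 35.0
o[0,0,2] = 2.0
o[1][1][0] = 52.0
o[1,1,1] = -35.0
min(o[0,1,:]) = -69.0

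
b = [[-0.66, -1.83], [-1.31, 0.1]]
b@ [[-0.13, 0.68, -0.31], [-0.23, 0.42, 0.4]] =[[0.51, -1.22, -0.53], [0.15, -0.85, 0.45]]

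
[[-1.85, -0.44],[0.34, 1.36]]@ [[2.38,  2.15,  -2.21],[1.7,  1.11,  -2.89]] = [[-5.15, -4.47, 5.36], [3.12, 2.24, -4.68]]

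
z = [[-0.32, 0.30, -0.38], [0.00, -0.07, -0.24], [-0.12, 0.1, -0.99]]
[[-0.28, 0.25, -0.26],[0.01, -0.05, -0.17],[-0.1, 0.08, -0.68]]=z@[[0.79, -0.10, 0.0], [-0.1, 0.75, 0.01], [0.00, 0.01, 0.69]]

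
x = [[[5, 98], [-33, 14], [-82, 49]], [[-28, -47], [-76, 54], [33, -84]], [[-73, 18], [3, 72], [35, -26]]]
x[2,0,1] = 18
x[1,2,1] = -84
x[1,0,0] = -28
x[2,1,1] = 72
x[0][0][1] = 98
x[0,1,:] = [-33, 14]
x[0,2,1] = 49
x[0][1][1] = 14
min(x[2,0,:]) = -73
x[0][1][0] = -33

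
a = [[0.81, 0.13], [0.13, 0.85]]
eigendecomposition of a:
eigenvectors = [[-0.76,  -0.65], [0.65,  -0.76]]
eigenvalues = [0.7, 0.96]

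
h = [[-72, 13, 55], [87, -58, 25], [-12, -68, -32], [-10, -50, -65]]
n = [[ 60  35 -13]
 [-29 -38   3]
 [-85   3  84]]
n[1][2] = 3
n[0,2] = -13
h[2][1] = -68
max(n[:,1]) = 35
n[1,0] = -29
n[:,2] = [-13, 3, 84]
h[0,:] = [-72, 13, 55]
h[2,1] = -68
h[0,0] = -72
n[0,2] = -13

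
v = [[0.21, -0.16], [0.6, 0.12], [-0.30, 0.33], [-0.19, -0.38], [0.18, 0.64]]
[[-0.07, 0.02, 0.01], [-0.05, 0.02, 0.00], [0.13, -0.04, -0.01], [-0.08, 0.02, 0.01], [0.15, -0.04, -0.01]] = v @ [[-0.14, 0.04, 0.01], [0.27, -0.07, -0.02]]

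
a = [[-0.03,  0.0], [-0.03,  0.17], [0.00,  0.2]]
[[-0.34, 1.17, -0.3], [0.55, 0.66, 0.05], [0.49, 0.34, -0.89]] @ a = [[-0.02, 0.14], [-0.04, 0.12], [-0.02, -0.12]]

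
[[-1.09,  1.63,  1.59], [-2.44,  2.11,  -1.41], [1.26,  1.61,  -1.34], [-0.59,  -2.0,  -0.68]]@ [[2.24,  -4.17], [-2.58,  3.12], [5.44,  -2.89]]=[[2.00, 5.04], [-18.58, 20.83], [-8.62, 3.64], [0.14, -1.81]]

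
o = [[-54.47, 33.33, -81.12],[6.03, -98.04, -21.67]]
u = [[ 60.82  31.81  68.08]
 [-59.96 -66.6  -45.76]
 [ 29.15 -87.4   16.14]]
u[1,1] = -66.6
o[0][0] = -54.47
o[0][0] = -54.47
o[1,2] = -21.67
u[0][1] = 31.81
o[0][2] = -81.12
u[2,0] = 29.15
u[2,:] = [29.15, -87.4, 16.14]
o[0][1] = 33.33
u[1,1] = -66.6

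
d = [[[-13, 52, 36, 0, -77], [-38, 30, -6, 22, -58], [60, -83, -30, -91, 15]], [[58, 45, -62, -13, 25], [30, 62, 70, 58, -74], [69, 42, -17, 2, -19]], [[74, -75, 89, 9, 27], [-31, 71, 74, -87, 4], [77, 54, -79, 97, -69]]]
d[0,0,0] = -13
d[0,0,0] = -13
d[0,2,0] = 60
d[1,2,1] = 42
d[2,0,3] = 9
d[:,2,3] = [-91, 2, 97]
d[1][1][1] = 62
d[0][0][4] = -77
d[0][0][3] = 0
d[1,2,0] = 69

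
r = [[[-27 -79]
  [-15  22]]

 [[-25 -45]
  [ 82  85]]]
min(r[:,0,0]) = -27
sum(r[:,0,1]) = -124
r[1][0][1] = -45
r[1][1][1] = 85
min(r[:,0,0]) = -27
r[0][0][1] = -79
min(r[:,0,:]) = -79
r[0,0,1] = -79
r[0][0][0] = -27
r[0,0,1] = -79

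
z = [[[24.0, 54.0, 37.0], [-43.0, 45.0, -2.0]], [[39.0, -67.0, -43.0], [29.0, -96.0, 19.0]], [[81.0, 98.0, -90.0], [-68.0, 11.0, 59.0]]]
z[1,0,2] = -43.0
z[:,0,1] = [54.0, -67.0, 98.0]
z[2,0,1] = 98.0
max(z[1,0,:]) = 39.0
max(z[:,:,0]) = 81.0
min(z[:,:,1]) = -96.0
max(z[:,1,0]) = 29.0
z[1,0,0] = 39.0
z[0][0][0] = 24.0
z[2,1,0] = -68.0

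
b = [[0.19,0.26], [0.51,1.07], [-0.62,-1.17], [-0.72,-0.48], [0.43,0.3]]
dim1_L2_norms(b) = [0.32, 1.19, 1.32, 0.87, 0.52]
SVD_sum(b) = [[0.18, 0.27], [0.65, 0.98], [-0.73, -1.10], [-0.44, -0.67], [0.27, 0.41]] + [[0.01, -0.01], [-0.14, 0.09], [0.11, -0.07], [-0.28, 0.19], [0.16, -0.11]]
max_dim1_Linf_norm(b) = 1.17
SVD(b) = [[-0.16, 0.03], [-0.58, -0.38], [0.65, 0.29], [0.39, -0.76], [-0.24, 0.44]] @ diag([2.0228187366241808, 0.44034572640387193]) @ [[-0.55,-0.83],  [0.83,-0.55]]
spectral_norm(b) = 2.02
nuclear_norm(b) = 2.46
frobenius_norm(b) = 2.07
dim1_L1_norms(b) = [0.45, 1.58, 1.79, 1.2, 0.73]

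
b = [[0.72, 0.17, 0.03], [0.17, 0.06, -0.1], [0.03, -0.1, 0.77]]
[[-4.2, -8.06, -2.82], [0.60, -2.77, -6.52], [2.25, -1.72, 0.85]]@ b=[[-4.48, -0.92, -1.49], [-0.23, 0.59, -4.73], [1.35, 0.19, 0.89]]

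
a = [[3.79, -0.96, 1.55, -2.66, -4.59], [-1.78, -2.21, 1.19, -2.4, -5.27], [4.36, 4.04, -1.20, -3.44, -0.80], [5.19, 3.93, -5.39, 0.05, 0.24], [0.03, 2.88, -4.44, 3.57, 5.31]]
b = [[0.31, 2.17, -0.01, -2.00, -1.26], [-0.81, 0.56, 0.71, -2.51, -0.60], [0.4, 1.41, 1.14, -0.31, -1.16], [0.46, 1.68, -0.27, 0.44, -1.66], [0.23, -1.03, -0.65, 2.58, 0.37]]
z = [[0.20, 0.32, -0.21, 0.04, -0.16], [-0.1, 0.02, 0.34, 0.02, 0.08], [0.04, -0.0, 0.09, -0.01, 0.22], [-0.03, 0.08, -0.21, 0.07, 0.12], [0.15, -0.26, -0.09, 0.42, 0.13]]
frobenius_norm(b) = 6.15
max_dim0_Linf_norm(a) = 5.39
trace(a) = 5.74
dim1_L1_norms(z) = [0.93, 0.56, 0.36, 0.51, 1.05]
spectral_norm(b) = 5.21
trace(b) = 2.82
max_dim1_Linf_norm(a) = 5.39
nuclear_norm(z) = 1.75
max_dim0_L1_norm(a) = 16.21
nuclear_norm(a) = 28.61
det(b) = 0.08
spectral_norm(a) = 12.44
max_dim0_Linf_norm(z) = 0.42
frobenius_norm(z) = 0.88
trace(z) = 0.51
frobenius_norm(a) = 16.69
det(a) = -53.92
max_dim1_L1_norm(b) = 5.75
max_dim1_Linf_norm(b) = 2.58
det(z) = -0.00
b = a @ z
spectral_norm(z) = 0.56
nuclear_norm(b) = 10.01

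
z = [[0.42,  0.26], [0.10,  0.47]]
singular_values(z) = [0.63, 0.27]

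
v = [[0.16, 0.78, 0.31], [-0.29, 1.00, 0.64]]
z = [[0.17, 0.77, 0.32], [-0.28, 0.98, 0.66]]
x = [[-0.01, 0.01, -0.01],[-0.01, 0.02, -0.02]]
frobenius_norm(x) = 0.03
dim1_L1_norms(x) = [0.03, 0.05]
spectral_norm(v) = 1.46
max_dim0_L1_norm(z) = 1.75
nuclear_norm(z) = 1.77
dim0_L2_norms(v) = [0.33, 1.27, 0.71]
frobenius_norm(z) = 1.48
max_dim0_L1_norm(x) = 0.03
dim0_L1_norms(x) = [0.02, 0.03, 0.03]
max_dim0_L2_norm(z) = 1.25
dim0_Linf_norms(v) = [0.29, 1.0, 0.64]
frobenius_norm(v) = 1.49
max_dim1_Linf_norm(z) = 0.98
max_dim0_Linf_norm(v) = 1.0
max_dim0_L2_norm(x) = 0.02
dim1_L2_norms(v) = [0.85, 1.22]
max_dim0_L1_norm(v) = 1.78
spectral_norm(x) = 0.03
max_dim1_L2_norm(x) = 0.03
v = z + x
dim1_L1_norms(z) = [1.26, 1.92]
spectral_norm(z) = 1.45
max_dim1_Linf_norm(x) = 0.02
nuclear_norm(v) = 1.78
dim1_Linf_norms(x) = [0.01, 0.02]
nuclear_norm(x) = 0.04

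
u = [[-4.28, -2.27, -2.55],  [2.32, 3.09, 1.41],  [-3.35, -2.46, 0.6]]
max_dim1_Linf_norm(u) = 4.28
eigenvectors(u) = [[0.86+0.00j, (-0.25+0.22j), (-0.25-0.22j)], [(-0.33+0j), (-0.09-0.54j), -0.09+0.54j], [0.40+0.00j, 0.77+0.00j, 0.77-0.00j]]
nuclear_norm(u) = 11.04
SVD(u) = [[-0.70, -0.56, 0.46], [0.52, 0.05, 0.85], [-0.50, 0.83, 0.25]] @ diag([7.644882532941563, 2.101187050260961, 1.2912335332311657]) @ [[0.76, 0.58, 0.29], [-0.13, -0.29, 0.95], [-0.63, 0.76, 0.15]]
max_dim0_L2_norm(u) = 5.91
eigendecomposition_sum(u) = [[-4.52+0.00j, (-1.89+0j), (-1.71+0j)], [(1.75-0j), 0.73-0.00j, (0.66-0j)], [(-2.09+0j), -0.87+0.00j, (-0.79+0j)]] + [[(0.12-0.28j), (-0.19-0.74j), (-0.42-0.01j)], [0.28+0.40j, 1.18+0.37j, 0.37-0.56j], [(-0.63+0.3j), (-0.79+1.56j), 0.70+0.65j]] + [[0.12+0.28j, -0.19+0.74j, -0.42+0.01j], [(0.28-0.4j), (1.18-0.37j), 0.37+0.56j], [(-0.63-0.3j), (-0.79-1.56j), 0.70-0.65j]]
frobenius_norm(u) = 8.03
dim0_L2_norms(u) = [5.91, 4.56, 2.97]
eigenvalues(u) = [(-4.58+0j), (2+0.74j), (2-0.74j)]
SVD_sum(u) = [[-4.07, -3.06, -1.53], [3.03, 2.28, 1.14], [-2.91, -2.19, -1.1]] + [[0.16, 0.34, -1.1],  [-0.01, -0.03, 0.10],  [-0.23, -0.51, 1.65]] + [[-0.37, 0.45, 0.09], [-0.69, 0.84, 0.16], [-0.20, 0.25, 0.05]]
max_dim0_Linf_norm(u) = 4.28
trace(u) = -0.59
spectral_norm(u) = 7.64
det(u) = -20.74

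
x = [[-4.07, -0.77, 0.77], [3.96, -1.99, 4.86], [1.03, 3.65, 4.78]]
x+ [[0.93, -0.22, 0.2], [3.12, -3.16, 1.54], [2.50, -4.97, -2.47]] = [[-3.14, -0.99, 0.97], [7.08, -5.15, 6.4], [3.53, -1.32, 2.31]]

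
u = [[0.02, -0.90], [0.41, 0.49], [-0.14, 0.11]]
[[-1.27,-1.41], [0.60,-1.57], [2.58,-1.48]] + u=[[-1.25, -2.31], [1.01, -1.08], [2.44, -1.37]]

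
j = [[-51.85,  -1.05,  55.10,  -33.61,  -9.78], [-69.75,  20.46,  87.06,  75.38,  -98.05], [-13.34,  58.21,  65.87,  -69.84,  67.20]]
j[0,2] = 55.1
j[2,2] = 65.87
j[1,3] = 75.38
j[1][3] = 75.38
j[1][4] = -98.05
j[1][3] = 75.38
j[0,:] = [-51.85, -1.05, 55.1, -33.61, -9.78]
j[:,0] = [-51.85, -69.75, -13.34]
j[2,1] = 58.21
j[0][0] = -51.85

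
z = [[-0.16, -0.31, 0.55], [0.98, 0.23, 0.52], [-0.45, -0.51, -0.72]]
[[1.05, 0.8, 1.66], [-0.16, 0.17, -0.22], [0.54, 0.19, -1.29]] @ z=[[-0.13, -0.99, -0.2], [0.29, 0.20, 0.16], [0.68, 0.53, 1.32]]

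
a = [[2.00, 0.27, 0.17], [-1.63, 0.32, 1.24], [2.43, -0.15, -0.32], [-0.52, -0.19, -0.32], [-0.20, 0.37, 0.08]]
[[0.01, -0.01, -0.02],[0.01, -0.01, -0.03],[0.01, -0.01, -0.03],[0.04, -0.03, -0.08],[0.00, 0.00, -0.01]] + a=[[2.01, 0.26, 0.15], [-1.62, 0.31, 1.21], [2.44, -0.16, -0.35], [-0.48, -0.22, -0.40], [-0.20, 0.37, 0.07]]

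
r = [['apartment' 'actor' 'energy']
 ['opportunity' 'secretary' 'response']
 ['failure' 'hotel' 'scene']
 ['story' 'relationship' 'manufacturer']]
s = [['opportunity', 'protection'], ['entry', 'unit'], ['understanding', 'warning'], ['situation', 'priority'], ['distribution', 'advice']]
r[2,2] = 'scene'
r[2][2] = 'scene'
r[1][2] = 'response'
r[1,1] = 'secretary'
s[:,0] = ['opportunity', 'entry', 'understanding', 'situation', 'distribution']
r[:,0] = ['apartment', 'opportunity', 'failure', 'story']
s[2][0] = 'understanding'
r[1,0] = 'opportunity'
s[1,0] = 'entry'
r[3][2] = 'manufacturer'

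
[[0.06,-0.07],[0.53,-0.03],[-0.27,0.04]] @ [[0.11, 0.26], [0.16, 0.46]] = [[-0.00, -0.02], [0.05, 0.12], [-0.02, -0.05]]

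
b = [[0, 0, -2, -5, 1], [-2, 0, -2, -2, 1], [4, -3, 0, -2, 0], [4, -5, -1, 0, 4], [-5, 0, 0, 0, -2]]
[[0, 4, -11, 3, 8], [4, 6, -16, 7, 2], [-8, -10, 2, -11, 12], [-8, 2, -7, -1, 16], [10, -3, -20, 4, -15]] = b@ [[-2, -1, 4, -2, 3], [0, 2, 4, 1, 0], [0, 0, 3, 0, -4], [0, 0, 1, 0, 0], [0, 4, 0, 3, 0]]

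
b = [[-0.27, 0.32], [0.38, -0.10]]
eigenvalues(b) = [-0.54, 0.17]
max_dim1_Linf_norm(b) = 0.38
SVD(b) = [[-0.73, 0.68], [0.68, 0.73]] @ diag([0.5475902174089532, 0.17275692112912697]) @ [[0.83, -0.55],[0.55, 0.83]]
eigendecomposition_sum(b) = [[-0.34, 0.24], [0.29, -0.21]] + [[0.07,  0.08],[0.09,  0.11]]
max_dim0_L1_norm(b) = 0.65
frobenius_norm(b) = 0.57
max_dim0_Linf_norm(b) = 0.38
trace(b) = -0.37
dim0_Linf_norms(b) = [0.38, 0.32]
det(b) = -0.09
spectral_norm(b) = 0.55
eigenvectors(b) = [[-0.76, -0.58], [0.65, -0.81]]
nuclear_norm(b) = 0.72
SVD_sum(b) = [[-0.33, 0.22], [0.31, -0.21]] + [[0.06,0.10], [0.07,0.11]]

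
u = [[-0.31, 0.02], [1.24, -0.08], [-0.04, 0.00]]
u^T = [[-0.31,1.24,-0.04], [0.02,-0.08,0.0]]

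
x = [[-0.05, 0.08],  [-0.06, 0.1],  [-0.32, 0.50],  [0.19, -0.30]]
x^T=[[-0.05, -0.06, -0.32, 0.19], [0.08, 0.10, 0.50, -0.3]]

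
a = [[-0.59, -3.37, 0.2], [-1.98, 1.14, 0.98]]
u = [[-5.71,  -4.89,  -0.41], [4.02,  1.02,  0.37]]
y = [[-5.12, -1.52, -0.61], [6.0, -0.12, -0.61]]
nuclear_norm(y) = 9.44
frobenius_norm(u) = 8.60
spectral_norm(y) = 7.94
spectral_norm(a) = 3.56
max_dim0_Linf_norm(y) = 6.0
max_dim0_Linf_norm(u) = 5.71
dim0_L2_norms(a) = [2.07, 3.56, 1.0]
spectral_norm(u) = 8.44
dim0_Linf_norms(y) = [6.0, 1.52, 0.61]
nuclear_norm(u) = 10.09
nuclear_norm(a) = 5.85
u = y + a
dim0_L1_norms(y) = [11.12, 1.64, 1.22]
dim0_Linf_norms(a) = [1.98, 3.37, 0.98]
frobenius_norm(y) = 8.08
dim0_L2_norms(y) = [7.89, 1.52, 0.86]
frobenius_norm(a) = 4.23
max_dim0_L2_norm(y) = 7.89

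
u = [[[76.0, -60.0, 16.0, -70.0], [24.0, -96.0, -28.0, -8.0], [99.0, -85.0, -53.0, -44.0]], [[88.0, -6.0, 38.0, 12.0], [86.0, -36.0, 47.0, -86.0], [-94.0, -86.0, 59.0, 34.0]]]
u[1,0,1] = -6.0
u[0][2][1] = -85.0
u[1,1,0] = 86.0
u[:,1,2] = [-28.0, 47.0]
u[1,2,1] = -86.0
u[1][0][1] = -6.0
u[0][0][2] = 16.0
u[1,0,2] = 38.0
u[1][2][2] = 59.0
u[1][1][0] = 86.0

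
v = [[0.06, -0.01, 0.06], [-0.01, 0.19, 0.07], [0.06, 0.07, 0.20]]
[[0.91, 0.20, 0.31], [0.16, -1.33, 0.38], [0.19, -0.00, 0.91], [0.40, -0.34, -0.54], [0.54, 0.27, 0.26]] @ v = [[0.07,0.05,0.13], [0.05,-0.23,-0.01], [0.07,0.06,0.19], [-0.00,-0.11,-0.11], [0.05,0.06,0.10]]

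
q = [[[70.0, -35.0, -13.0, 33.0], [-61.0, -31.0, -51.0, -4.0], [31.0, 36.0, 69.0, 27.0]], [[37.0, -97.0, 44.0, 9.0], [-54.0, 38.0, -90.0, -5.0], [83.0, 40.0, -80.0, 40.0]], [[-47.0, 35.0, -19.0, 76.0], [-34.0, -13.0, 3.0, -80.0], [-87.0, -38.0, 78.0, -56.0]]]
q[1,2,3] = 40.0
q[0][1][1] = -31.0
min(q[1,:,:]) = -97.0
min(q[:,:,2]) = -90.0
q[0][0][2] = -13.0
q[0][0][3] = 33.0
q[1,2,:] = [83.0, 40.0, -80.0, 40.0]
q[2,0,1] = 35.0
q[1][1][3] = -5.0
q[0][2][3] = 27.0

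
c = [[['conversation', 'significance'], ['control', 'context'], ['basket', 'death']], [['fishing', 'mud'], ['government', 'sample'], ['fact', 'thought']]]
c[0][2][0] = 'basket'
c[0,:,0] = ['conversation', 'control', 'basket']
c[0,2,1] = 'death'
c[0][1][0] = 'control'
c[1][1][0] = 'government'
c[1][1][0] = 'government'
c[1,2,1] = 'thought'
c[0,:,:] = [['conversation', 'significance'], ['control', 'context'], ['basket', 'death']]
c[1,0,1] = 'mud'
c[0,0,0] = 'conversation'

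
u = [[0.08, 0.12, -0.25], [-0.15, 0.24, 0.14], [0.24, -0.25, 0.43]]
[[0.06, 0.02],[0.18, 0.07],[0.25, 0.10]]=u@ [[1.07, 0.41], [1.06, 0.4], [0.60, 0.23]]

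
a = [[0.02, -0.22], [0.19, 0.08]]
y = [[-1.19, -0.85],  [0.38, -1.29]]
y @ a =[[-0.19, 0.19],[-0.24, -0.19]]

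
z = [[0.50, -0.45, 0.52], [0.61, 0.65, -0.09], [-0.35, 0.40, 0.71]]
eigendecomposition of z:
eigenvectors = [[0.66+0.00j, (0.66-0j), (0.32+0j)], [-0.17-0.54j, -0.17+0.54j, (0.59+0j)], [-0.16+0.46j, (-0.16-0.46j), 0.74+0.00j]]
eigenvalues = [(0.49+0.73j), (0.49-0.73j), (0.87+0j)]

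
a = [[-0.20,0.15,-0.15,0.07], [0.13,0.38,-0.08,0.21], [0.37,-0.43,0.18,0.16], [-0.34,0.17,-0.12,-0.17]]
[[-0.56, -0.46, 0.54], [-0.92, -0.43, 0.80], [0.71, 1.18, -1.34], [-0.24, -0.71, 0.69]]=a@[[-0.15, 0.31, 0.09], [-1.31, -1.42, 2.05], [2.11, 1.68, -2.05], [-1.11, 0.96, -0.76]]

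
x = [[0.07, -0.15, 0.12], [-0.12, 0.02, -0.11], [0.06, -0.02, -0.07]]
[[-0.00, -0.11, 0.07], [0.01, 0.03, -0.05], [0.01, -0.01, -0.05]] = x@ [[0.04,-0.07,-0.13],  [-0.07,0.64,-0.04],  [-0.13,-0.04,0.57]]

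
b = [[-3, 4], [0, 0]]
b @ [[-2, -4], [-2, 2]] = [[-2, 20], [0, 0]]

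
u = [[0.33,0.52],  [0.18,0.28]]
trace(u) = 0.61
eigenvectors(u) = [[0.88, -0.84], [0.48, 0.54]]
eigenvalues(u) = [0.61, -0.0]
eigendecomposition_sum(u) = [[0.33, 0.52], [0.18, 0.28]] + [[-0.00, 0.0],  [0.00, -0.0]]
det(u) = -0.00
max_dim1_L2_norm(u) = 0.62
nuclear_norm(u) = 0.70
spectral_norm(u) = 0.70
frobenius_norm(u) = 0.70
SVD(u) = [[-0.88, -0.48], [-0.48, 0.88]] @ diag([0.7000693264288209, 0.0017141159520892189]) @ [[-0.54, -0.84], [0.84, -0.54]]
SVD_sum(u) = [[0.33, 0.52], [0.18, 0.28]] + [[-0.00, 0.0], [0.00, -0.00]]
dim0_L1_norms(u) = [0.51, 0.8]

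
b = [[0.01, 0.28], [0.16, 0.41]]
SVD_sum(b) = [[0.07, 0.26], [0.12, 0.42]] + [[-0.06, 0.02],[0.04, -0.01]]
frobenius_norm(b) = 0.52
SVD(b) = [[-0.53, -0.85], [-0.85, 0.53]] @ diag([0.5157246716247854, 0.07891807826795452]) @ [[-0.27, -0.96], [0.96, -0.27]]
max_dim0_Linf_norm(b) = 0.41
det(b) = -0.04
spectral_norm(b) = 0.52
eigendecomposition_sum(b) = [[-0.07, 0.04], [0.02, -0.01]] + [[0.08,0.24], [0.14,0.42]]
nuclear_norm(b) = 0.59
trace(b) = 0.42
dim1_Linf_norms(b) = [0.28, 0.41]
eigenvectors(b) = [[-0.95, -0.5], [0.31, -0.87]]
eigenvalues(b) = [-0.08, 0.5]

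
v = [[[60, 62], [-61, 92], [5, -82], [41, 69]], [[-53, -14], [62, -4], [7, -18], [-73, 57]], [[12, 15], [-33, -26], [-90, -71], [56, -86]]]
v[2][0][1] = 15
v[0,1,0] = -61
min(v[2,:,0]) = -90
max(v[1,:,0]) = 62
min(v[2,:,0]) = -90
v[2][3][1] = -86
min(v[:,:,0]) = -90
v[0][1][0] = -61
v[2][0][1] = 15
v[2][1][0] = -33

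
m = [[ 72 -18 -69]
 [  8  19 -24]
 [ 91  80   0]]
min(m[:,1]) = -18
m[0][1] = -18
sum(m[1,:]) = 3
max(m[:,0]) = 91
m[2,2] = 0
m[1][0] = 8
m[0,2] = -69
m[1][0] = 8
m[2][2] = 0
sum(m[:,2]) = -93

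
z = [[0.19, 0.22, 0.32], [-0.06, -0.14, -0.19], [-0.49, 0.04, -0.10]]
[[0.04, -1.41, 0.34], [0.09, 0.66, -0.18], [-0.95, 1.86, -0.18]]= z @ [[1.97, -3.88, 1.2], [-0.83, -2.32, 4.11], [-0.48, -0.52, -2.47]]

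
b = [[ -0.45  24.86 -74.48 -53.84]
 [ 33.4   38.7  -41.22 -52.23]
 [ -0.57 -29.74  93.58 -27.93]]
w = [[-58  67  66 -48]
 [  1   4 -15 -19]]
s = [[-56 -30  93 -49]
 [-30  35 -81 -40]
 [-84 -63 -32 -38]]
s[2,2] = -32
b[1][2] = -41.22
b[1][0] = 33.4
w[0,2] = 66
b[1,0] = 33.4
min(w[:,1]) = 4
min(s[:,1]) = -63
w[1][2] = -15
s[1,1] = 35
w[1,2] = -15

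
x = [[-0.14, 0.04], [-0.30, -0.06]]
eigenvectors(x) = [[-0.13+0.32j, -0.13-0.32j],[-0.94+0.00j, -0.94-0.00j]]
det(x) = 0.02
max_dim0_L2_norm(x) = 0.33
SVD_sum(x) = [[-0.13,  -0.02], [-0.30,  -0.04]] + [[-0.01, 0.06], [0.00, -0.02]]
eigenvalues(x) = [(-0.1+0.1j), (-0.1-0.1j)]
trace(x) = -0.20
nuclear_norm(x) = 0.39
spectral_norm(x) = 0.33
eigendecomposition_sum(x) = [[-0.07+0.03j, (0.02+0.02j)], [(-0.15-0.15j), (-0.03+0.07j)]] + [[-0.07-0.03j, (0.02-0.02j)], [-0.15+0.15j, (-0.03-0.07j)]]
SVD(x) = [[-0.4, -0.92], [-0.92, 0.4]] @ diag([0.3332455343205146, 0.06121612414580577]) @ [[0.99, 0.12], [0.12, -0.99]]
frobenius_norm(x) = 0.34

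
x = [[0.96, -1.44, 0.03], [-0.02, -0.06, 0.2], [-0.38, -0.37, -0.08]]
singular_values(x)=[1.73, 0.53, 0.2]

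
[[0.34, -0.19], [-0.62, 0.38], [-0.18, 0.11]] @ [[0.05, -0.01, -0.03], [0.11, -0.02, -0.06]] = [[-0.00, 0.0, 0.0], [0.01, -0.0, -0.0], [0.0, -0.00, -0.0]]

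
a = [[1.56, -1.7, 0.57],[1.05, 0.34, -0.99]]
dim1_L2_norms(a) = [2.38, 1.48]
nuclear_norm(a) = 3.85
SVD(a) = [[-0.99, -0.14],[-0.14, 0.99]] @ diag([2.3912976227248266, 1.4589022172683785]) @ [[-0.71,0.68,-0.18], [0.56,0.39,-0.73]]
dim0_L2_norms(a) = [1.88, 1.73, 1.14]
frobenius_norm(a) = 2.80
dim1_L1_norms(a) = [3.83, 2.38]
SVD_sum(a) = [[1.67, -1.62, 0.42],  [0.24, -0.23, 0.06]] + [[-0.11,  -0.08,  0.15], [0.81,  0.57,  -1.05]]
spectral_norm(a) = 2.39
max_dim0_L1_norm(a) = 2.61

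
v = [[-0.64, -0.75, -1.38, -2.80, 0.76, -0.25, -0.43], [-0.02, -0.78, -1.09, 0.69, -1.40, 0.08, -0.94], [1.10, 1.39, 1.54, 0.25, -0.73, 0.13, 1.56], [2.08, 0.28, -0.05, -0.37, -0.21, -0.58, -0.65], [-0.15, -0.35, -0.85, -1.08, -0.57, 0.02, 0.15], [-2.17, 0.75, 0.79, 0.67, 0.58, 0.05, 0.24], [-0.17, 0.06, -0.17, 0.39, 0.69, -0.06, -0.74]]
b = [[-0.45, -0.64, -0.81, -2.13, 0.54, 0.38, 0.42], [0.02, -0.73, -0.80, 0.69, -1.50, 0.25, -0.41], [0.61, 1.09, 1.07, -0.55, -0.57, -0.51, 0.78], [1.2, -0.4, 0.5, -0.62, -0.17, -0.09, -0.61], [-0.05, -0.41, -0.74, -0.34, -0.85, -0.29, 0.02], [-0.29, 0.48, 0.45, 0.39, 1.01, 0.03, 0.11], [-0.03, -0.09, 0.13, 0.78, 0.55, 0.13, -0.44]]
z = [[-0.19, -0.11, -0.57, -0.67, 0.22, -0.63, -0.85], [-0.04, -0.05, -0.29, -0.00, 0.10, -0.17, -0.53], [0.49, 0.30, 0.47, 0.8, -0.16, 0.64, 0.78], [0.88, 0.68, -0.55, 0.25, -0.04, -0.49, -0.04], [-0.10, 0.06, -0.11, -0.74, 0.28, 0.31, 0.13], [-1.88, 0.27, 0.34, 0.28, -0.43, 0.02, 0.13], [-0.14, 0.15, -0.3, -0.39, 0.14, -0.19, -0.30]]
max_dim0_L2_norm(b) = 2.56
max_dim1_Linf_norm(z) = 1.88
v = b + z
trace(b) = -1.99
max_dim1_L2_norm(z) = 2.0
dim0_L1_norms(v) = [6.33, 4.36, 5.87, 6.25, 4.94, 1.17, 4.71]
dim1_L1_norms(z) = [3.24, 1.18, 3.64, 2.93, 1.73, 3.35, 1.61]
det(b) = 0.00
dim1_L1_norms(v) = [7.01, 5.0, 6.7, 4.22, 3.17, 5.25, 2.28]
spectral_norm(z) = 2.22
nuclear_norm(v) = 13.27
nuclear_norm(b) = 9.52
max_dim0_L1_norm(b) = 5.5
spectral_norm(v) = 4.23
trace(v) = -1.51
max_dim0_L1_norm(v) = 6.33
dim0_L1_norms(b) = [2.65, 3.84, 4.5, 5.5, 5.19, 1.68, 2.79]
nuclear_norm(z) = 6.64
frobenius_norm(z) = 3.42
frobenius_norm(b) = 4.68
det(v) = 1.32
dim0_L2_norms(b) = [1.45, 1.64, 1.86, 2.56, 2.22, 0.76, 1.24]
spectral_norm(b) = 2.75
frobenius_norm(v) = 6.40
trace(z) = 0.48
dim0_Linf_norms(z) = [1.88, 0.68, 0.57, 0.8, 0.43, 0.64, 0.85]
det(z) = 0.00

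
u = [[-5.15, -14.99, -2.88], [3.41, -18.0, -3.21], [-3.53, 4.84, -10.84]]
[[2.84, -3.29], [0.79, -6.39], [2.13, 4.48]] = u@ [[-0.27, -0.25], [-0.07, 0.34], [-0.14, -0.18]]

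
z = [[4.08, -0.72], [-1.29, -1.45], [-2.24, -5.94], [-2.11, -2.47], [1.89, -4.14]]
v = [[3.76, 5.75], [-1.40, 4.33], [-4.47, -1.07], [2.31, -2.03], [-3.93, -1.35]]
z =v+[[0.32, -6.47], [0.11, -5.78], [2.23, -4.87], [-4.42, -0.44], [5.82, -2.79]]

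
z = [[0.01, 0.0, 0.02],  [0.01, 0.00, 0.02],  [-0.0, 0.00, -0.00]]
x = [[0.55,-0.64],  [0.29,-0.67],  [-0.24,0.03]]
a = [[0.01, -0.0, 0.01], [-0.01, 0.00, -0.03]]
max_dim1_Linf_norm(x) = 0.67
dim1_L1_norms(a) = [0.02, 0.04]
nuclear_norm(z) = 0.03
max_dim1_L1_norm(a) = 0.04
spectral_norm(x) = 1.11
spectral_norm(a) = 0.03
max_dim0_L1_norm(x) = 1.34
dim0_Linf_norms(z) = [0.01, 0.0, 0.02]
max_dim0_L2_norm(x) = 0.93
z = x @ a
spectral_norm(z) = 0.03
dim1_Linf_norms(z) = [0.02, 0.02, 0.0]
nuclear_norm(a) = 0.04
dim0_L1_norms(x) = [1.08, 1.34]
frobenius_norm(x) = 1.14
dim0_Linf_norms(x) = [0.55, 0.67]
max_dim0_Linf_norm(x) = 0.67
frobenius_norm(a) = 0.03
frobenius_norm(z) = 0.03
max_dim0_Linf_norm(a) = 0.03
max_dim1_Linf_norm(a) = 0.03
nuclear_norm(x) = 1.36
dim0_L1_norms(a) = [0.02, 0.0, 0.04]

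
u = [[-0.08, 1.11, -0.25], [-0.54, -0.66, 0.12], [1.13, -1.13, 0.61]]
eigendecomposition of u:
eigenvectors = [[-0.47+0.19j,(-0.47-0.19j),-0.11+0.00j],[(0.08-0.37j),(0.08+0.37j),(0.19+0j)],[(0.77+0j),0.77-0.00j,0.98+0.00j]]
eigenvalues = [(-0.2+0.83j), (-0.2-0.83j), (0.27+0j)]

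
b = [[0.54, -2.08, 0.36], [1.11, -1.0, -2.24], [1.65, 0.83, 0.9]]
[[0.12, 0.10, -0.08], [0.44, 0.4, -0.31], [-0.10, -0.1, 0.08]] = b @[[0.05,  0.04,  -0.03], [-0.07,  -0.06,  0.05], [-0.14,  -0.13,  0.1]]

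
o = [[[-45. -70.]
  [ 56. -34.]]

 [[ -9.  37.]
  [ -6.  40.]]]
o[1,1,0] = -6.0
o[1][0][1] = 37.0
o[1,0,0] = -9.0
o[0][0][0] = -45.0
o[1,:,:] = [[-9.0, 37.0], [-6.0, 40.0]]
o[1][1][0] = -6.0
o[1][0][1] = 37.0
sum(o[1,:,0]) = -15.0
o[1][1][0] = -6.0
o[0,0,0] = -45.0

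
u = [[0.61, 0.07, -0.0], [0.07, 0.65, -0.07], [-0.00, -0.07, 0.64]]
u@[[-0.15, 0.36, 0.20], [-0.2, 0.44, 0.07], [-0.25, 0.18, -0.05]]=[[-0.11, 0.25, 0.13], [-0.12, 0.30, 0.06], [-0.15, 0.08, -0.04]]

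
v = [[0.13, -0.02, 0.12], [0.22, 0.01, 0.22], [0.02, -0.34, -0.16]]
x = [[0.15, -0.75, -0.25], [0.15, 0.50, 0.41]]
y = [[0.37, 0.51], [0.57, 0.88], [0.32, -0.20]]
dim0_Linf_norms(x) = [0.15, 0.75, 0.41]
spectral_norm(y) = 1.22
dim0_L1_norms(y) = [1.26, 1.59]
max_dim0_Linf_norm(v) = 0.34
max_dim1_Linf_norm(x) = 0.75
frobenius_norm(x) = 1.04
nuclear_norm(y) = 1.60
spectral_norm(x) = 1.01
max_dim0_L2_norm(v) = 0.34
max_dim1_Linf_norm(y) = 0.88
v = y @ x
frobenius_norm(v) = 0.52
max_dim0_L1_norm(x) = 1.25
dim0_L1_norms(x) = [0.3, 1.25, 0.66]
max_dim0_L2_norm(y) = 1.04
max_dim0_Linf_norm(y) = 0.88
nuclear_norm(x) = 1.28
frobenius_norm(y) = 1.28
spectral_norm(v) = 0.41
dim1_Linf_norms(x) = [0.75, 0.5]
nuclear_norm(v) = 0.73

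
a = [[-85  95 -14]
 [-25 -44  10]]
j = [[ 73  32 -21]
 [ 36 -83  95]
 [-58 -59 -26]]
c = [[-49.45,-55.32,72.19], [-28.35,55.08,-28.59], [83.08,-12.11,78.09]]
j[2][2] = -26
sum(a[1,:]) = -59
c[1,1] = 55.08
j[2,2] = -26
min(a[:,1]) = -44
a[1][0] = -25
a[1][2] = 10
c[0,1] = -55.32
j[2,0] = -58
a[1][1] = -44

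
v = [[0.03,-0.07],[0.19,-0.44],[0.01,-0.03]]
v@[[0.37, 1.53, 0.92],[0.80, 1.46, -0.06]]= [[-0.04,-0.06,0.03],[-0.28,-0.35,0.20],[-0.02,-0.03,0.01]]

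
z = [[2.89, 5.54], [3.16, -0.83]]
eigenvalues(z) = [5.61, -3.55]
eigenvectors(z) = [[0.9, -0.65], [0.44, 0.76]]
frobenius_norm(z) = 7.05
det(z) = -19.91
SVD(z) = [[-0.99, -0.15], [-0.15, 0.99]] @ diag([6.304821201520074, 3.1571236302785146]) @ [[-0.53, -0.85], [0.85, -0.53]]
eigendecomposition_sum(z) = [[3.94, 3.39], [1.94, 1.67]] + [[-1.05,2.15], [1.22,-2.5]]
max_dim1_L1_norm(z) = 8.43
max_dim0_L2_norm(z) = 5.6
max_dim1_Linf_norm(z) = 5.54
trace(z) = 2.06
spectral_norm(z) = 6.30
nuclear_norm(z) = 9.46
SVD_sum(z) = [[3.30, 5.28], [0.51, 0.82]] + [[-0.41,0.26], [2.65,-1.65]]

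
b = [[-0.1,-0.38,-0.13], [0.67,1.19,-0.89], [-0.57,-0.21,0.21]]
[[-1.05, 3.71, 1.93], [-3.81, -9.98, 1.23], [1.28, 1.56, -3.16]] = b@[[-0.74, 0.31, 6.04], [1.15, -9.45, -5.31], [5.26, -1.19, -3.94]]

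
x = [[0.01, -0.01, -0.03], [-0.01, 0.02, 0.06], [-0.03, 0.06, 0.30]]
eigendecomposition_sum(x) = [[0.00, -0.01, -0.03], [-0.01, 0.01, 0.06], [-0.03, 0.06, 0.30]] + [[0.00,0.0,-0.0], [0.0,0.00,-0.00], [-0.0,-0.0,0.0]] + [[0.00, -0.01, 0.0], [-0.01, 0.01, -0.00], [0.00, -0.00, 0.00]]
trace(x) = 0.33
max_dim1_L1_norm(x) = 0.39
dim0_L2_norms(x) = [0.03, 0.06, 0.31]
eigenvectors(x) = [[-0.10, 0.74, 0.66],[0.20, 0.66, -0.72],[0.97, -0.06, 0.22]]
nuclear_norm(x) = 0.33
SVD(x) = [[-0.10, 0.66, 0.74], [0.2, -0.72, 0.66], [0.97, 0.22, -0.06]] @ diag([0.315542451648215, 0.01100043532595387, 0.0034571130258310863]) @ [[-0.1,0.20,0.97], [0.66,-0.72,0.22], [0.74,0.66,-0.06]]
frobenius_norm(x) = 0.32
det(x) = 0.00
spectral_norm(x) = 0.32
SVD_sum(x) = [[0.00, -0.01, -0.03], [-0.01, 0.01, 0.06], [-0.03, 0.06, 0.3]] + [[0.00, -0.01, 0.00], [-0.01, 0.01, -0.0], [0.00, -0.00, 0.00]] + [[0.0, 0.0, -0.00], [0.0, 0.0, -0.0], [-0.00, -0.00, 0.00]]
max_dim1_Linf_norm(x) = 0.3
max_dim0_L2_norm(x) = 0.31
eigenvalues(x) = [0.32, 0.0, 0.01]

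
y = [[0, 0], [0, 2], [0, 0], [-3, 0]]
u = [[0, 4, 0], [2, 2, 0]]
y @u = [[0, 0, 0], [4, 4, 0], [0, 0, 0], [0, -12, 0]]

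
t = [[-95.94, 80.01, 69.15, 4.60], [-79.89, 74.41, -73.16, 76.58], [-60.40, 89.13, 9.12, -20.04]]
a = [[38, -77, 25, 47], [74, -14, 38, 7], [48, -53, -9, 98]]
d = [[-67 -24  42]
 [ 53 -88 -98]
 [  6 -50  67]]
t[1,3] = 76.58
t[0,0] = -95.94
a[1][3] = 7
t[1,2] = -73.16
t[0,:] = [-95.94, 80.01, 69.15, 4.6]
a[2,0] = 48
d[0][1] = -24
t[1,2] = -73.16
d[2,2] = 67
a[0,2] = 25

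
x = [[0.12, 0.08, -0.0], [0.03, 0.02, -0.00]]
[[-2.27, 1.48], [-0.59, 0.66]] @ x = [[-0.23,-0.15,0.00], [-0.05,-0.03,0.0]]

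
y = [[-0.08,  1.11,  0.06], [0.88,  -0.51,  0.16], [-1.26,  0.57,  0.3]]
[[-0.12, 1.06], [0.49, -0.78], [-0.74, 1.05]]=y @ [[0.54, -0.38], [-0.06, 0.92], [-0.1, 0.17]]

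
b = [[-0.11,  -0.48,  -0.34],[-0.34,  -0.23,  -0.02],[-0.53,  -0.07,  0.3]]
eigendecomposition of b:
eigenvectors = [[-0.52, 0.72, 0.42], [0.19, 0.55, -0.6], [0.83, 0.42, 0.68]]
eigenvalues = [0.61, -0.68, 0.03]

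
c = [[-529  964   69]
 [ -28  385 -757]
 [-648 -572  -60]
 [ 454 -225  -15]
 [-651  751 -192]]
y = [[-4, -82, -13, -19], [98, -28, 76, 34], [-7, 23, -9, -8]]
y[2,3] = -8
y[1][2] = 76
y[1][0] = 98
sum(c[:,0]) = -1402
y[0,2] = -13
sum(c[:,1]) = 1303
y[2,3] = -8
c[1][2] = -757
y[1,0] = 98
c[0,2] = 69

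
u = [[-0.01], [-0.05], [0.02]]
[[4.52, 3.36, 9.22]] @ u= [[-0.03]]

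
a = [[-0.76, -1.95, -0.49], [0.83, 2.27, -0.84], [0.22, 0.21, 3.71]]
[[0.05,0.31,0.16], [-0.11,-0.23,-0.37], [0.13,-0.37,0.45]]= a @ [[0.15, -0.07, -0.07], [-0.09, -0.11, -0.09], [0.03, -0.09, 0.13]]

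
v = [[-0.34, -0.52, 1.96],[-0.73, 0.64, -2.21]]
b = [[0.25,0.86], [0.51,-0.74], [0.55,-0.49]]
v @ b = [[0.73, -0.87], [-1.07, -0.02]]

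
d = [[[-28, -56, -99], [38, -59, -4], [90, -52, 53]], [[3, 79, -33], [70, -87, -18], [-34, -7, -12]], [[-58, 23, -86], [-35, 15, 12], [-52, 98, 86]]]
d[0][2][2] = 53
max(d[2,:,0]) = -35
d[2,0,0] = -58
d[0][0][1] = -56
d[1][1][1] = -87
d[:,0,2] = [-99, -33, -86]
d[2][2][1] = 98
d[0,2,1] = -52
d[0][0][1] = -56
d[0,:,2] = [-99, -4, 53]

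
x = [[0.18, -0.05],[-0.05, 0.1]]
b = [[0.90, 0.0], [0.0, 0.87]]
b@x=[[0.16, -0.05], [-0.04, 0.09]]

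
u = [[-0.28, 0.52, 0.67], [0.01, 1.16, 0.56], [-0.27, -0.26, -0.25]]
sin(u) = [[-0.29, 0.47, 0.65], [0.02, 0.97, 0.49], [-0.27, -0.21, -0.24]]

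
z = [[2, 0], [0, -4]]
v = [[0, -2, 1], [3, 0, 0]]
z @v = [[0, -4, 2], [-12, 0, 0]]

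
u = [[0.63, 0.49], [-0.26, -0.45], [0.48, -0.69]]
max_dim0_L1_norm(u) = 1.63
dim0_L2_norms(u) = [0.83, 0.96]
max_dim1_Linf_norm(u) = 0.69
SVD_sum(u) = [[0.23, 0.64], [-0.18, -0.48], [-0.17, -0.45]] + [[0.40, -0.15], [-0.08, 0.03], [0.65, -0.24]]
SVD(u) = [[0.69, 0.52], [-0.52, -0.11], [-0.49, 0.85]] @ diag([0.9763526693548898, 0.8126102786967325]) @ [[0.34, 0.94], [0.94, -0.34]]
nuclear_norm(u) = 1.79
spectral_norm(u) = 0.98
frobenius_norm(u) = 1.27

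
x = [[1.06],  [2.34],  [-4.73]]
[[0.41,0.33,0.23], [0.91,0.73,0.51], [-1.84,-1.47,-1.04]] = x @ [[0.39, 0.31, 0.22]]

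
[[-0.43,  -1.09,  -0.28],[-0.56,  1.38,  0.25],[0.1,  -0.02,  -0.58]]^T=[[-0.43, -0.56, 0.10], [-1.09, 1.38, -0.02], [-0.28, 0.25, -0.58]]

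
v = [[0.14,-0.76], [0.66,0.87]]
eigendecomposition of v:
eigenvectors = [[0.73+0.00j, 0.73-0.00j], [-0.35-0.58j, -0.35+0.58j]]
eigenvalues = [(0.5+0.61j), (0.5-0.61j)]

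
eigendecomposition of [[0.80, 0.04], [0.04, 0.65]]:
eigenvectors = [[0.97, -0.24],  [0.24, 0.97]]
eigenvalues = [0.81, 0.64]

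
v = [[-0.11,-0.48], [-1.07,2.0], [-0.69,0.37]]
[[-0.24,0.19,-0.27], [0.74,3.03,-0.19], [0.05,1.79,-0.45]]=v@[[0.17,-2.51,0.85], [0.46,0.17,0.36]]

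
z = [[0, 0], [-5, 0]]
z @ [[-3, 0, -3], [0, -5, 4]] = [[0, 0, 0], [15, 0, 15]]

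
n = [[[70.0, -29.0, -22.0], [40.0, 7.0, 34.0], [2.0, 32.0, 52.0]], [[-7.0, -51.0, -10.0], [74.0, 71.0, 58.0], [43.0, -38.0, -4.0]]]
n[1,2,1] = -38.0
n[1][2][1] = -38.0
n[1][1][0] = 74.0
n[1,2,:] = [43.0, -38.0, -4.0]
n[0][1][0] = 40.0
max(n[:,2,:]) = 52.0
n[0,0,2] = -22.0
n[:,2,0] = [2.0, 43.0]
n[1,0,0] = -7.0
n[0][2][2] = 52.0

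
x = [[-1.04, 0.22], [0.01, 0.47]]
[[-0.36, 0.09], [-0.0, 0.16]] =x@ [[0.34, -0.01],[-0.01, 0.34]]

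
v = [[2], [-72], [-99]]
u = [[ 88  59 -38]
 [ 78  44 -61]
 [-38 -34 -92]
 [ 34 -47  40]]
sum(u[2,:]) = -164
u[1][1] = 44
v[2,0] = -99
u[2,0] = -38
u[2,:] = [-38, -34, -92]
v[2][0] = -99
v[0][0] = 2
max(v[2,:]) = -99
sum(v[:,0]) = -169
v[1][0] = -72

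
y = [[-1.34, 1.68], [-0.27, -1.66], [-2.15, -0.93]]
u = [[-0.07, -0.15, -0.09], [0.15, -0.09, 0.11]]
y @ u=[[0.35, 0.05, 0.31], [-0.23, 0.19, -0.16], [0.01, 0.41, 0.09]]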